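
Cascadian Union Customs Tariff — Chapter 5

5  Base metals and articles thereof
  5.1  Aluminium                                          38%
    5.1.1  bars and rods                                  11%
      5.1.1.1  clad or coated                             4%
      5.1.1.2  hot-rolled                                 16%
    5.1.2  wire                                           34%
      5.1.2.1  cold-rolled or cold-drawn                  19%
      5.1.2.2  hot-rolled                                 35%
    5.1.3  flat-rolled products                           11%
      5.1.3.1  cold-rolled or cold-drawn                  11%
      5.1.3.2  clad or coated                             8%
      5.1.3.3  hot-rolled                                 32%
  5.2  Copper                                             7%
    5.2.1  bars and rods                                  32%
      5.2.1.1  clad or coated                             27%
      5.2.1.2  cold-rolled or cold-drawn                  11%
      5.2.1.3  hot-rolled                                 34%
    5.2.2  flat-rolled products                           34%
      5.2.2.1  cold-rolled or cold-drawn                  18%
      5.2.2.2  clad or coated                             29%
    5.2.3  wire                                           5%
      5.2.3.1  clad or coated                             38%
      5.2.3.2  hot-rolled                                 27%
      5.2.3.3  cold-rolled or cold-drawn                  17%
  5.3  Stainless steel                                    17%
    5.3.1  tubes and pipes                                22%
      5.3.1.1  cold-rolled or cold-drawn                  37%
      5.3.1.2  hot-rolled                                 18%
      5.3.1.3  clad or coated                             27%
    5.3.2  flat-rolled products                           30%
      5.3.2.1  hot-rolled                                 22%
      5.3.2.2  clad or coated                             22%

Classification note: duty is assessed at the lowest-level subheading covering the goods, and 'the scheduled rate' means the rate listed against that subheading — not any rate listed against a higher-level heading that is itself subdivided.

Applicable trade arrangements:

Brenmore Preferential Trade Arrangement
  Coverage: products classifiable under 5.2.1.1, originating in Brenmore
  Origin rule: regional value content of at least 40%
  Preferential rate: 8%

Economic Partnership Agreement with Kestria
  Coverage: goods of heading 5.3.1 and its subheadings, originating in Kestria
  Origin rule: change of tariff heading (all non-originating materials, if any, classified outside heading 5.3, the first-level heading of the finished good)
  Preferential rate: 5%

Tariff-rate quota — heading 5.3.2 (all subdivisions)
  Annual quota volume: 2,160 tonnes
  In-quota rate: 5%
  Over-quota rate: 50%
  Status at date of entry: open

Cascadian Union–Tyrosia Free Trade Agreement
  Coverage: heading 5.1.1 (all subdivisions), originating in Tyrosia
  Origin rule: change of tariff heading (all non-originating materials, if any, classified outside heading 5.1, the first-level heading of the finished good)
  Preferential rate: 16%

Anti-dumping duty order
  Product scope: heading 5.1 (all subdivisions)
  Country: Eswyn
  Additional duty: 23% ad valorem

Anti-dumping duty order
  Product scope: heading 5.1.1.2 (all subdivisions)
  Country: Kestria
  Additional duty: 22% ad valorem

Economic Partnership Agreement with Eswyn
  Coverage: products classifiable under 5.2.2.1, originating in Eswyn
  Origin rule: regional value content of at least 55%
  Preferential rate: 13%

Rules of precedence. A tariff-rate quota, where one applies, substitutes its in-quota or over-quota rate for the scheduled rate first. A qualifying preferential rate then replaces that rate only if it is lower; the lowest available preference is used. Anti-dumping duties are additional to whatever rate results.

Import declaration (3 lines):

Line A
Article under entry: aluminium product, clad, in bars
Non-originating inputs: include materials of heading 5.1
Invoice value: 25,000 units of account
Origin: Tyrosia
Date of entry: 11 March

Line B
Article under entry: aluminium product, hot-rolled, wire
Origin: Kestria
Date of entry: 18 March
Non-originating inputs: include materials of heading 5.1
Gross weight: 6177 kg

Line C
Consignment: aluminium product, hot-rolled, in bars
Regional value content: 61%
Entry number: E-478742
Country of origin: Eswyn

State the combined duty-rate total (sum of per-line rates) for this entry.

78%

Line A: aluminium → 5.1; in bars → 5.1.1; clad → 5.1.1.1. Scheduled 4%. Tyrosia agreement on 5.1.1: CTH not met. → 4%.
Line B: aluminium → 5.1; wire → 5.1.2; hot-rolled → 5.1.2.2. Scheduled 35%. Kestria agreement on 5.3.1: 5.1.2.2 not covered. → 35%.
Line C: aluminium → 5.1; in bars → 5.1.1; hot-rolled → 5.1.1.2. Scheduled 16%. Eswyn agreement on 5.2.2.1: 5.1.1.2 not covered; anti-dumping (Eswyn, 5.1): +23%; total 16% + 23% = 39%. → 39%.
Sum: 4% + 35% + 39% = 78%.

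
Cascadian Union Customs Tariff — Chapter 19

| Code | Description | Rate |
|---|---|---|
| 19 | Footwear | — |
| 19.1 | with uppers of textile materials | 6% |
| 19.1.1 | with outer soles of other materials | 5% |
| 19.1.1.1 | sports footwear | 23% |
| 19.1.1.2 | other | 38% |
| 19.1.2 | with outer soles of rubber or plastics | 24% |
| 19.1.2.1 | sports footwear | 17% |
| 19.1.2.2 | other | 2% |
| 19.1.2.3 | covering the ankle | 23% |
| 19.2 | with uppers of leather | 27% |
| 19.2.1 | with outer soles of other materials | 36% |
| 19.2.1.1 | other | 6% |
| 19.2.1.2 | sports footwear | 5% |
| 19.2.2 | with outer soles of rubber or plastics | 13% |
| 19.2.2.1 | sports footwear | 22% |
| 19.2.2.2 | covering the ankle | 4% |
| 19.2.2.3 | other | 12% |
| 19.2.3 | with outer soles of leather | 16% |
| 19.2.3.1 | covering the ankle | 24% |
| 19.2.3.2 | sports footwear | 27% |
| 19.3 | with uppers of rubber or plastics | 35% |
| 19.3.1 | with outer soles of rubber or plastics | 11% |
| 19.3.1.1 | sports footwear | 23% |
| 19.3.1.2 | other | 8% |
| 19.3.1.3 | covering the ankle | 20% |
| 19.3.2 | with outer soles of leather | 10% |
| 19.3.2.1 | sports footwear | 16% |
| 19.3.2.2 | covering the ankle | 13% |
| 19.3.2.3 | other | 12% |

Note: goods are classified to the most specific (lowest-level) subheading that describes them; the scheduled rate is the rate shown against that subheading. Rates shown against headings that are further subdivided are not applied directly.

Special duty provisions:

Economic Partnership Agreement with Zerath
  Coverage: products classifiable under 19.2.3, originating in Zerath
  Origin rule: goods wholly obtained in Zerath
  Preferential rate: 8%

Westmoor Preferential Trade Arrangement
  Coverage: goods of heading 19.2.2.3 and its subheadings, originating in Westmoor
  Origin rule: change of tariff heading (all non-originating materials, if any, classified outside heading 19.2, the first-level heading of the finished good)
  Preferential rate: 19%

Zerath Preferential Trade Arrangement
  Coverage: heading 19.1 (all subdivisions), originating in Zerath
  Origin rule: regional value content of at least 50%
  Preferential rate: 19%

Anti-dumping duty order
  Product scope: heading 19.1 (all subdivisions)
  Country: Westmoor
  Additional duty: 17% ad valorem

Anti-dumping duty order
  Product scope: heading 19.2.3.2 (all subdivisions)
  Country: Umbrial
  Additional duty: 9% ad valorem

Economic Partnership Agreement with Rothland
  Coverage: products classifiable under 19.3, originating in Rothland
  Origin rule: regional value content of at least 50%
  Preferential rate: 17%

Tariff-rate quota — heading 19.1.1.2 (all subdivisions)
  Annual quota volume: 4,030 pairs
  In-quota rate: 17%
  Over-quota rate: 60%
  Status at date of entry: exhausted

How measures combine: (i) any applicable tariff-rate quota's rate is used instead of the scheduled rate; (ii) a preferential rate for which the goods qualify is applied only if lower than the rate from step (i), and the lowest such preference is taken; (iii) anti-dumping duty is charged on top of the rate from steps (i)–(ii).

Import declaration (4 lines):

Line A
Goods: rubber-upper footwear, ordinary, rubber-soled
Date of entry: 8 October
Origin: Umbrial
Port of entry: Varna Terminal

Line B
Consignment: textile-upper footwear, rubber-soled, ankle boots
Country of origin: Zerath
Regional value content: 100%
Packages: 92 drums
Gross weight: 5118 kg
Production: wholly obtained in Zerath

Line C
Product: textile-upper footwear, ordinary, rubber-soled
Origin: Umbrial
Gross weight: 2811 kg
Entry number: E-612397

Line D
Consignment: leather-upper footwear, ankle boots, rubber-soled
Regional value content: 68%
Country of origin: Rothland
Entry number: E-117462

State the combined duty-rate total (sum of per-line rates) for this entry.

Line A: rubber-upper → 19.3; rubber-soled → 19.3.1; ordinary → 19.3.1.2. Scheduled 8%. No special measure applies. → 8%.
Line B: textile-upper → 19.1; rubber-soled → 19.1.2; ankle boots → 19.1.2.3. Scheduled 23%. Zerath agreement on 19.2.3: 19.1.2.3 not covered; Zerath agreement on 19.1: RVC ≥ 50% → 19% available; preferential 19%. → 19%.
Line C: textile-upper → 19.1; rubber-soled → 19.1.2; ordinary → 19.1.2.2. Scheduled 2%. No special measure applies. → 2%.
Line D: leather-upper → 19.2; rubber-soled → 19.2.2; ankle boots → 19.2.2.2. Scheduled 4%. Rothland agreement on 19.3: 19.2.2.2 not covered. → 4%.
Sum: 8% + 19% + 2% + 4% = 33%.

33%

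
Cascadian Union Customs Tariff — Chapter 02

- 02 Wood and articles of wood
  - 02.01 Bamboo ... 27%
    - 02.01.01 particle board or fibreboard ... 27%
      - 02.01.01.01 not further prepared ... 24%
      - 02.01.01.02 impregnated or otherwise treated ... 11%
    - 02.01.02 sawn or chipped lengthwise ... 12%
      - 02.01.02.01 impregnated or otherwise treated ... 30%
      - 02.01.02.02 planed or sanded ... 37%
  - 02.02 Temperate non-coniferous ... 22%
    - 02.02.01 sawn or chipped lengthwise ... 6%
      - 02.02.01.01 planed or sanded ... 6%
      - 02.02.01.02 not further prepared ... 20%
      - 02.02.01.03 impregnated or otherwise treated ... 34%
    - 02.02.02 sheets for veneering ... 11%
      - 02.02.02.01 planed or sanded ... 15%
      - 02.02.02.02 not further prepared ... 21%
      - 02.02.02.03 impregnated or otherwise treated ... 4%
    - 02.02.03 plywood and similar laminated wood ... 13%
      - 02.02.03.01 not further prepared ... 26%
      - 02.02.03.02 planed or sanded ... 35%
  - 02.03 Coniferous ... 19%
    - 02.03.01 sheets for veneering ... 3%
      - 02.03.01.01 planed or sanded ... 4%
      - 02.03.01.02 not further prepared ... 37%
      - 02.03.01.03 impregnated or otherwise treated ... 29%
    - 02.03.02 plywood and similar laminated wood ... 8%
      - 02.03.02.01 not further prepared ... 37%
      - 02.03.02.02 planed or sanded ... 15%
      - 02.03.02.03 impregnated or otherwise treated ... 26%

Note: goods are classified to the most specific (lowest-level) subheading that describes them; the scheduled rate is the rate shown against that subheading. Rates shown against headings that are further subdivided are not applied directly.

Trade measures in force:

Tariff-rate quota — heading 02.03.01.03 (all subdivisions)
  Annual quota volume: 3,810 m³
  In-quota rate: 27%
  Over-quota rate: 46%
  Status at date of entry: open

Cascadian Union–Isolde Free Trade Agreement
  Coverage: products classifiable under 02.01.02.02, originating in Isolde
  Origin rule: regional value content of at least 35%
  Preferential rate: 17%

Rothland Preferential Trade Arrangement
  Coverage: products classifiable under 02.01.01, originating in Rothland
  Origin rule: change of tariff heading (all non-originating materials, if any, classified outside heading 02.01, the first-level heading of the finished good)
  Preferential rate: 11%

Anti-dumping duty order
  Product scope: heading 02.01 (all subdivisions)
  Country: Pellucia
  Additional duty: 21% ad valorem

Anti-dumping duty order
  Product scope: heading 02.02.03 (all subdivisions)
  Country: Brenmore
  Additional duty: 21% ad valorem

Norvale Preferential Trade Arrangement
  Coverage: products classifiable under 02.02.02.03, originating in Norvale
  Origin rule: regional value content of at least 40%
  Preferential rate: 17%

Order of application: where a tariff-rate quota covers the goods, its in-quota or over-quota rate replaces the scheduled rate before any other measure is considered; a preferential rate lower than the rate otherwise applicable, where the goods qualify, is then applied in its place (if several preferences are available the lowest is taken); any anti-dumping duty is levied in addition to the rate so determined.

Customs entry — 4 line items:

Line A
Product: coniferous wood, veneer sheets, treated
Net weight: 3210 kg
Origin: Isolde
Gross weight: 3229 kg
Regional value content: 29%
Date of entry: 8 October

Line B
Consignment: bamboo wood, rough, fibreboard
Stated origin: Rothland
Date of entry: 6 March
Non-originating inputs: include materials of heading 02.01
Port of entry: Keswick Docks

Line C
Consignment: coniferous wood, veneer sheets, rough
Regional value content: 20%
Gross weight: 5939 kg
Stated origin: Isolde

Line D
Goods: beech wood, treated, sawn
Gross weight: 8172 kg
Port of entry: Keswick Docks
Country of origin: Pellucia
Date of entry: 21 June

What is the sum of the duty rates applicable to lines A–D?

Line A: coniferous → 02.03; veneer sheets → 02.03.01; treated → 02.03.01.03. Scheduled 29%. quota on 02.03.01.03 open → in-quota 27%; Isolde agreement on 02.01.02.02: 02.03.01.03 not covered. → 27%.
Line B: bamboo → 02.01; fibreboard → 02.01.01; rough → 02.01.01.01. Scheduled 24%. Rothland agreement on 02.01.01: CTH not met. → 24%.
Line C: coniferous → 02.03; veneer sheets → 02.03.01; rough → 02.03.01.02. Scheduled 37%. Isolde agreement on 02.01.02.02: 02.03.01.02 not covered. → 37%.
Line D: beech → 02.02; sawn → 02.02.01; treated → 02.02.01.03. Scheduled 34%. No special measure applies. → 34%.
Sum: 27% + 24% + 37% + 34% = 122%.

122%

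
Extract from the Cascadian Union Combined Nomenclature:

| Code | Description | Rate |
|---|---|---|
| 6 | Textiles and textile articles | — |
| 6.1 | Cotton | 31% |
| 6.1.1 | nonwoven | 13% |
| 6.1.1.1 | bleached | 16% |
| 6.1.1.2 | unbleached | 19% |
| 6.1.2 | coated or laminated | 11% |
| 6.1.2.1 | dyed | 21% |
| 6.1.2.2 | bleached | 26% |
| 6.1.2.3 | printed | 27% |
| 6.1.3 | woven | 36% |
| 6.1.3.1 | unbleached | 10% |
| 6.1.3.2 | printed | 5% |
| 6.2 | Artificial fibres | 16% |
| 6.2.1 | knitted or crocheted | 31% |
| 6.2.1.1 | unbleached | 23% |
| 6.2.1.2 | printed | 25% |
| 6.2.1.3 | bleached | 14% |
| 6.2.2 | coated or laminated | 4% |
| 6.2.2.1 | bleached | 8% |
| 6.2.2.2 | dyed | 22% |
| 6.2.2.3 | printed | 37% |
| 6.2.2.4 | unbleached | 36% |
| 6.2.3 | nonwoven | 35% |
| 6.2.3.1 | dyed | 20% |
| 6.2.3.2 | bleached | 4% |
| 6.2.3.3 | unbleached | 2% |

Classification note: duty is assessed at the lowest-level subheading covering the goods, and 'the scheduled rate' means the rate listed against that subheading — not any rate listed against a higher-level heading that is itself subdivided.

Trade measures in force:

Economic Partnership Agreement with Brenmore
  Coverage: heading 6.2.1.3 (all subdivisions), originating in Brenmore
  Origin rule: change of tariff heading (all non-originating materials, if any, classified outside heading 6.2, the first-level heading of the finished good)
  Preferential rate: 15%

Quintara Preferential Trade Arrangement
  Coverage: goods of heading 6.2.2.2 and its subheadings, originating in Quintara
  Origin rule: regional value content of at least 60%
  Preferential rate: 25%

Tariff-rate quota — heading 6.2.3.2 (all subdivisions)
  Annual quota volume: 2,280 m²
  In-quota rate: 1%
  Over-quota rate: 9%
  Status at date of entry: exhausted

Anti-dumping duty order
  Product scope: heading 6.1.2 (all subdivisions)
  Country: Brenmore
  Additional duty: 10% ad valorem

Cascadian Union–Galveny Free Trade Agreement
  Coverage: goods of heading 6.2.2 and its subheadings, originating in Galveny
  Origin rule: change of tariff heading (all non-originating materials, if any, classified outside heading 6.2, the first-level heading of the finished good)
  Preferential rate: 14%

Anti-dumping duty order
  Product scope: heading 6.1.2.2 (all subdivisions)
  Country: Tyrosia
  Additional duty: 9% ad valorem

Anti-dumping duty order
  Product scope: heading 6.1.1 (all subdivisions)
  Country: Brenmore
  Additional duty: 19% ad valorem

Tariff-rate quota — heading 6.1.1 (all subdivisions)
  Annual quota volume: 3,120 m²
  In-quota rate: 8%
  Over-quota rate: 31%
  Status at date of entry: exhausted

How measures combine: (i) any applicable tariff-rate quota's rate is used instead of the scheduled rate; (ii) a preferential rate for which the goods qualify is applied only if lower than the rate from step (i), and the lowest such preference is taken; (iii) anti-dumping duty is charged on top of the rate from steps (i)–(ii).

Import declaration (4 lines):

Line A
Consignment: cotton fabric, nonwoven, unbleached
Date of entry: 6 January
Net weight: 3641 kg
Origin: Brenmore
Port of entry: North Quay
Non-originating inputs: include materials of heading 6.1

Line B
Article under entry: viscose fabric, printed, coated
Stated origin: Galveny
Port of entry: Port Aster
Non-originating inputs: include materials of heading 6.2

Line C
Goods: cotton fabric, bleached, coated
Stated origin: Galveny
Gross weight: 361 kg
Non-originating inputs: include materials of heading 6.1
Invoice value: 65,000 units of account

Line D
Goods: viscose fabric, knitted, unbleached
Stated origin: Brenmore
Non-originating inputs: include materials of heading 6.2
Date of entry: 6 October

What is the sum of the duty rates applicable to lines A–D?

136%

Line A: cotton → 6.1; nonwoven → 6.1.1; unbleached → 6.1.1.2. Scheduled 19%. quota on 6.1.1 exhausted → over-quota 31%; Brenmore agreement on 6.2.1.3: 6.1.1.2 not covered; anti-dumping (Brenmore, 6.1.1): +19%; total 31% + 19% = 50%. → 50%.
Line B: viscose → 6.2; coated → 6.2.2; printed → 6.2.2.3. Scheduled 37%. Galveny agreement on 6.2.2: CTH not met. → 37%.
Line C: cotton → 6.1; coated → 6.1.2; bleached → 6.1.2.2. Scheduled 26%. Galveny agreement on 6.2.2: 6.1.2.2 not covered. → 26%.
Line D: viscose → 6.2; knitted → 6.2.1; unbleached → 6.2.1.1. Scheduled 23%. Brenmore agreement on 6.2.1.3: 6.2.1.1 not covered. → 23%.
Sum: 50% + 37% + 26% + 23% = 136%.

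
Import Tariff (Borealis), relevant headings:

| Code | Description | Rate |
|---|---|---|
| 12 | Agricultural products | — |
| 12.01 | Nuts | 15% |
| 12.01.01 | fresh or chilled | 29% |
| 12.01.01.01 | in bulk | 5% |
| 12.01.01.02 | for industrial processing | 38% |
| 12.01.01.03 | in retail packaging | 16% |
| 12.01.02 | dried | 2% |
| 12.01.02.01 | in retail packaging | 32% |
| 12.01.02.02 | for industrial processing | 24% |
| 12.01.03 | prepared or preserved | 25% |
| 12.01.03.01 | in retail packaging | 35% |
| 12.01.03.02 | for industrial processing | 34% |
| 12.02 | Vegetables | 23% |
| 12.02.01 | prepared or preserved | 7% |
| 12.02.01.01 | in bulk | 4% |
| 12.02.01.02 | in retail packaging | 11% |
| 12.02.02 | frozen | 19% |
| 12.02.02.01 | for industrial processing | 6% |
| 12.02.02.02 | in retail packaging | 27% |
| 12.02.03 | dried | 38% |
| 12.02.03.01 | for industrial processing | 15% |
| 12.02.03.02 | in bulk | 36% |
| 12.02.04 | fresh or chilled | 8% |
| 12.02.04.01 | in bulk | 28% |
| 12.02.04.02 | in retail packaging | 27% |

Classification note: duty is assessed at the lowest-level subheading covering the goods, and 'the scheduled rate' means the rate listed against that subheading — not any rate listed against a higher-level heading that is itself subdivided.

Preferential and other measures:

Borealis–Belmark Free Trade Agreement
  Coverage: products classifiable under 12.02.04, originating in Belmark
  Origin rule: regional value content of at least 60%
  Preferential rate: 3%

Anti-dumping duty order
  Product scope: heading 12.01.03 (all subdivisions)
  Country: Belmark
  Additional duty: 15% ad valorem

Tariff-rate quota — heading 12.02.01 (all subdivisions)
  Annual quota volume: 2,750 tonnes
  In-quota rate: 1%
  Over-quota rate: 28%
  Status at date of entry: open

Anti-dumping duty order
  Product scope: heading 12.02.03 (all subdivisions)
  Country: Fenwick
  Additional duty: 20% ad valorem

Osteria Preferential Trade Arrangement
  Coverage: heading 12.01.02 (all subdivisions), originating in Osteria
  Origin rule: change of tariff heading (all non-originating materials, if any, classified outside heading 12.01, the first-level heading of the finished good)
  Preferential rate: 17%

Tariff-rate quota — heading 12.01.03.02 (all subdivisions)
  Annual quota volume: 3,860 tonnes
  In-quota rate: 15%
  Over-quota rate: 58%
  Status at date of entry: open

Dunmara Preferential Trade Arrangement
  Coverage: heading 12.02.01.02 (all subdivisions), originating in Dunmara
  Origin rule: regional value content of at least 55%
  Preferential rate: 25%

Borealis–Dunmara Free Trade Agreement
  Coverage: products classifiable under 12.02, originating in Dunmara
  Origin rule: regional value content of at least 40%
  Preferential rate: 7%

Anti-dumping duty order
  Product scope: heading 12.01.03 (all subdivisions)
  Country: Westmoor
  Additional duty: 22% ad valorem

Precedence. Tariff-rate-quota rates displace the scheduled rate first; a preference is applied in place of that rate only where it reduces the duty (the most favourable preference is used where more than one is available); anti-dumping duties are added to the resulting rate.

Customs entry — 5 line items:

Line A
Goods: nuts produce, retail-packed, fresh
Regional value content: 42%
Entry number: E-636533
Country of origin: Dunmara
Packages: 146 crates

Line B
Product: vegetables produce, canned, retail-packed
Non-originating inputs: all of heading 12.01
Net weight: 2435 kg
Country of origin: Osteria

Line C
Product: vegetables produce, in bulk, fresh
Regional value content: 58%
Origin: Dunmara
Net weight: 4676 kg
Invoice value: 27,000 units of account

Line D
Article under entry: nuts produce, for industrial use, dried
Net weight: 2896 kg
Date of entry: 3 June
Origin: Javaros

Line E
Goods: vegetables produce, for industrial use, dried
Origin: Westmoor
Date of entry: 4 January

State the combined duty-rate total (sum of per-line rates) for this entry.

Line A: nuts → 12.01; fresh → 12.01.01; retail-packed → 12.01.01.03. Scheduled 16%. Dunmara agreement on 12.02.01.02: 12.01.01.03 not covered; Dunmara agreement on 12.02: 12.01.01.03 not covered. → 16%.
Line B: vegetables → 12.02; canned → 12.02.01; retail-packed → 12.02.01.02. Scheduled 11%. quota on 12.02.01 open → in-quota 1%; Osteria agreement on 12.01.02: 12.02.01.02 not covered. → 1%.
Line C: vegetables → 12.02; fresh → 12.02.04; in bulk → 12.02.04.01. Scheduled 28%. Dunmara agreement on 12.02.01.02: 12.02.04.01 not covered; Dunmara agreement on 12.02: RVC ≥ 40% → 7% available; preferential 7%. → 7%.
Line D: nuts → 12.01; dried → 12.01.02; for industrial use → 12.01.02.02. Scheduled 24%. No special measure applies. → 24%.
Line E: vegetables → 12.02; dried → 12.02.03; for industrial use → 12.02.03.01. Scheduled 15%. No special measure applies. → 15%.
Sum: 16% + 1% + 7% + 24% + 15% = 63%.

63%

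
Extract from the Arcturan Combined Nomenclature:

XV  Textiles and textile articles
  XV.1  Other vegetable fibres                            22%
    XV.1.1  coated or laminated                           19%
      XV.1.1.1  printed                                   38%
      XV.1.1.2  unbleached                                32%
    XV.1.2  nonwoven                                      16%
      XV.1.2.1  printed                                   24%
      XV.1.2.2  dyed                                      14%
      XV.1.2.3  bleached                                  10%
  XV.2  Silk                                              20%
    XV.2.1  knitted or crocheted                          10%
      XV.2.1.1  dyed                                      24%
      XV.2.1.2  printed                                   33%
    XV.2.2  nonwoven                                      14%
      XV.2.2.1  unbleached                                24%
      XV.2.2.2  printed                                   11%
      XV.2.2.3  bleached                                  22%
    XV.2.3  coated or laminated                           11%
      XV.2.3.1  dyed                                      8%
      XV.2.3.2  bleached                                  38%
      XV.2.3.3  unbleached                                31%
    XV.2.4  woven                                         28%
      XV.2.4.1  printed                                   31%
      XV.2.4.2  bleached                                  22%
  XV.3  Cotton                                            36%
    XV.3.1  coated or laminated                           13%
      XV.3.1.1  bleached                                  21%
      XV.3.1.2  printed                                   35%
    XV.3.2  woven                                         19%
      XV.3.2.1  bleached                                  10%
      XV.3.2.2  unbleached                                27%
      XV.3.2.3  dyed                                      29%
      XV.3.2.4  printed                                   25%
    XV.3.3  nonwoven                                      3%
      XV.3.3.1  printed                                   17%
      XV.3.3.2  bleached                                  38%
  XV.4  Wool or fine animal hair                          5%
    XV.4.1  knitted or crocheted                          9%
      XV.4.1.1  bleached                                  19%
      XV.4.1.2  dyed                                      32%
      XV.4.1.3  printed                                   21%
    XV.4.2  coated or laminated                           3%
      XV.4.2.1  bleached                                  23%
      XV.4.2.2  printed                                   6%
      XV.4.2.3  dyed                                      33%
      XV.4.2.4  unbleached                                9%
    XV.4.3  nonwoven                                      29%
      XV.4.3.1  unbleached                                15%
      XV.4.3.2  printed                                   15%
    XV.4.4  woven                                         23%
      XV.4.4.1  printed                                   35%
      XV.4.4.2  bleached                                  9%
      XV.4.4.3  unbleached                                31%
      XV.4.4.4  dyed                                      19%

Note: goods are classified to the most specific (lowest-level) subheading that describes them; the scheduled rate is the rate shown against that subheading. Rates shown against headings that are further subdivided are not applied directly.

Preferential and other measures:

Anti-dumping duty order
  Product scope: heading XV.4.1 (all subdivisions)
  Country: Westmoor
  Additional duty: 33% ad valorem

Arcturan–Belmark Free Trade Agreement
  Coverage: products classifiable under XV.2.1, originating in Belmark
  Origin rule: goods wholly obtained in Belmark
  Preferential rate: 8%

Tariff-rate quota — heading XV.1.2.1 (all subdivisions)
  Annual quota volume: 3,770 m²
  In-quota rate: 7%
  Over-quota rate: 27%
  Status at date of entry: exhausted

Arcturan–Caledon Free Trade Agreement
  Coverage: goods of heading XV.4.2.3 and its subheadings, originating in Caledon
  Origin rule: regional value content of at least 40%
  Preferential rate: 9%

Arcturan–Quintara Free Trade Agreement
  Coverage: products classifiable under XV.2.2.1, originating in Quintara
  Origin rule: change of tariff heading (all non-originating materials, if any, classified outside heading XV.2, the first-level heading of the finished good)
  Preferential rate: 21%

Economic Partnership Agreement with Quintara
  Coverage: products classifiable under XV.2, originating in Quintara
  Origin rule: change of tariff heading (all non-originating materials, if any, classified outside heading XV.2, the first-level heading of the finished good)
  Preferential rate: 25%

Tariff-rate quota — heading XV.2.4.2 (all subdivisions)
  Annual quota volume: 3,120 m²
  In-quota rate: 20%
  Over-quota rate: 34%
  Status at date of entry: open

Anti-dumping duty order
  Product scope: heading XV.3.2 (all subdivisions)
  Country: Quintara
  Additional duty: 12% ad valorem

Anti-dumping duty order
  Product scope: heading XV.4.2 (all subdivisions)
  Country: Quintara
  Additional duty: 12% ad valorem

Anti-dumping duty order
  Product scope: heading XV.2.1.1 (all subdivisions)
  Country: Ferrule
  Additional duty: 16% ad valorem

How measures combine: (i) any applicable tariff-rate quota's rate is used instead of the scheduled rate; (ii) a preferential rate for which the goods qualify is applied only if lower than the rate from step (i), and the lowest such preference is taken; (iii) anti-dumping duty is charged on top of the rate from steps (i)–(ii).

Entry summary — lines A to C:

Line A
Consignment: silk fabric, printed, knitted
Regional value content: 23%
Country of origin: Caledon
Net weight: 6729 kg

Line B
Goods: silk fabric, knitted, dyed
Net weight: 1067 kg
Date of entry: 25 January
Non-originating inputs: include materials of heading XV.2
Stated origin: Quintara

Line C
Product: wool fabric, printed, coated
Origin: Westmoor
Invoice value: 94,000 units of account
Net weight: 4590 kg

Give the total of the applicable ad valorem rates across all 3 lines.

63%

Line A: silk → XV.2; knitted → XV.2.1; printed → XV.2.1.2. Scheduled 33%. Caledon agreement on XV.4.2.3: XV.2.1.2 not covered. → 33%.
Line B: silk → XV.2; knitted → XV.2.1; dyed → XV.2.1.1. Scheduled 24%. Quintara agreement on XV.2.2.1: XV.2.1.1 not covered; Quintara agreement on XV.2: CTH not met. → 24%.
Line C: wool → XV.4; coated → XV.4.2; printed → XV.4.2.2. Scheduled 6%. No special measure applies. → 6%.
Sum: 33% + 24% + 6% = 63%.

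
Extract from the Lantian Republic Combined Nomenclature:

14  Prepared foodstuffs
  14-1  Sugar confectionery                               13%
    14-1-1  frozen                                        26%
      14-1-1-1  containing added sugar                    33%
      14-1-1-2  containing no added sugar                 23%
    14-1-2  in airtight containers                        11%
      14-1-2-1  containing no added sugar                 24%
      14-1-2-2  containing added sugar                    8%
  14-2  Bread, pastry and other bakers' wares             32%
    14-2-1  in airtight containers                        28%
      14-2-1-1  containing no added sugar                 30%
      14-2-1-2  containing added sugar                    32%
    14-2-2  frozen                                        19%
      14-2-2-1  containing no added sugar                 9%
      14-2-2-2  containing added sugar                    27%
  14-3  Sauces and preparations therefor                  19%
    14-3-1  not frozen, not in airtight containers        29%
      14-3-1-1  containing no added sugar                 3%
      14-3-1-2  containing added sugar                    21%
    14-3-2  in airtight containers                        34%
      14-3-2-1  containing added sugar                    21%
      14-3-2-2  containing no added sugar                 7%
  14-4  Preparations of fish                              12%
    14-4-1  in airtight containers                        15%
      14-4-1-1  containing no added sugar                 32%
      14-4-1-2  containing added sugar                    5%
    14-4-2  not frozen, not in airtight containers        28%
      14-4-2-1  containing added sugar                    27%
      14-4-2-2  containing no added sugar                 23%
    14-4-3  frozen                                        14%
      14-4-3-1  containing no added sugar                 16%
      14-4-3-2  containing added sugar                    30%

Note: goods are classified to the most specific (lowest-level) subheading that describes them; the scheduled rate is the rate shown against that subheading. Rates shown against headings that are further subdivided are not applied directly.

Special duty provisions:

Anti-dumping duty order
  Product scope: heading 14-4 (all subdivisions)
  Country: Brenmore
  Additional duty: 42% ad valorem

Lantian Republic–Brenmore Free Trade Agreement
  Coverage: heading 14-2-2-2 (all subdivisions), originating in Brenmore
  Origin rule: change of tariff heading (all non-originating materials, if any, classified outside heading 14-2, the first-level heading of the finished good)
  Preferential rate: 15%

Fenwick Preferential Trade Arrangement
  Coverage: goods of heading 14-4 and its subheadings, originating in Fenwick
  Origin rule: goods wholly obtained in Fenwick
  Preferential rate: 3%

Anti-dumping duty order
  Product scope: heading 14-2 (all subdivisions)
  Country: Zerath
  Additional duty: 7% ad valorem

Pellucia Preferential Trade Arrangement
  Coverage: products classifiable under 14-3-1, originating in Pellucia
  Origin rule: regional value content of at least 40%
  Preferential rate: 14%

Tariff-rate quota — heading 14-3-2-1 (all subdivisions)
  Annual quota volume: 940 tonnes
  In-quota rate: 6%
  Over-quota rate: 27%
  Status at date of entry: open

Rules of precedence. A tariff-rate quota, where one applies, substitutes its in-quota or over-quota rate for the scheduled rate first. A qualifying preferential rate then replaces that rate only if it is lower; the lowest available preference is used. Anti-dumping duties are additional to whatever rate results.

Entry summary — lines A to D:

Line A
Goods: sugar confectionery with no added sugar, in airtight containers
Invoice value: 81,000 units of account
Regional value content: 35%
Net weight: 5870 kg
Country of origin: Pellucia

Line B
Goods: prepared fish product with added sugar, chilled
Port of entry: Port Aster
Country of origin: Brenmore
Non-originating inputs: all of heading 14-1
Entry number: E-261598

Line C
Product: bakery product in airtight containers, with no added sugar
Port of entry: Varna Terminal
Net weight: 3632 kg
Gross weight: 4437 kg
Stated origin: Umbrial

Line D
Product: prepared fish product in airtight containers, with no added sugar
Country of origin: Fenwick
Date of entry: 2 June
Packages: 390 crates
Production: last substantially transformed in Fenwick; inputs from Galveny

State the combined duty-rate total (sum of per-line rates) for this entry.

155%

Line A: sugar confectionery → 14-1; in airtight containers → 14-1-2; with no added sugar → 14-1-2-1. Scheduled 24%. Pellucia agreement on 14-3-1: 14-1-2-1 not covered. → 24%.
Line B: prepared fish product → 14-4; chilled → 14-4-2; with added sugar → 14-4-2-1. Scheduled 27%. Brenmore agreement on 14-2-2-2: 14-4-2-1 not covered; anti-dumping (Brenmore, 14-4): +42%; total 27% + 42% = 69%. → 69%.
Line C: bakery product → 14-2; in airtight containers → 14-2-1; with no added sugar → 14-2-1-1. Scheduled 30%. No special measure applies. → 30%.
Line D: prepared fish product → 14-4; in airtight containers → 14-4-1; with no added sugar → 14-4-1-1. Scheduled 32%. Fenwick agreement on 14-4: not wholly obtained. → 32%.
Sum: 24% + 69% + 30% + 32% = 155%.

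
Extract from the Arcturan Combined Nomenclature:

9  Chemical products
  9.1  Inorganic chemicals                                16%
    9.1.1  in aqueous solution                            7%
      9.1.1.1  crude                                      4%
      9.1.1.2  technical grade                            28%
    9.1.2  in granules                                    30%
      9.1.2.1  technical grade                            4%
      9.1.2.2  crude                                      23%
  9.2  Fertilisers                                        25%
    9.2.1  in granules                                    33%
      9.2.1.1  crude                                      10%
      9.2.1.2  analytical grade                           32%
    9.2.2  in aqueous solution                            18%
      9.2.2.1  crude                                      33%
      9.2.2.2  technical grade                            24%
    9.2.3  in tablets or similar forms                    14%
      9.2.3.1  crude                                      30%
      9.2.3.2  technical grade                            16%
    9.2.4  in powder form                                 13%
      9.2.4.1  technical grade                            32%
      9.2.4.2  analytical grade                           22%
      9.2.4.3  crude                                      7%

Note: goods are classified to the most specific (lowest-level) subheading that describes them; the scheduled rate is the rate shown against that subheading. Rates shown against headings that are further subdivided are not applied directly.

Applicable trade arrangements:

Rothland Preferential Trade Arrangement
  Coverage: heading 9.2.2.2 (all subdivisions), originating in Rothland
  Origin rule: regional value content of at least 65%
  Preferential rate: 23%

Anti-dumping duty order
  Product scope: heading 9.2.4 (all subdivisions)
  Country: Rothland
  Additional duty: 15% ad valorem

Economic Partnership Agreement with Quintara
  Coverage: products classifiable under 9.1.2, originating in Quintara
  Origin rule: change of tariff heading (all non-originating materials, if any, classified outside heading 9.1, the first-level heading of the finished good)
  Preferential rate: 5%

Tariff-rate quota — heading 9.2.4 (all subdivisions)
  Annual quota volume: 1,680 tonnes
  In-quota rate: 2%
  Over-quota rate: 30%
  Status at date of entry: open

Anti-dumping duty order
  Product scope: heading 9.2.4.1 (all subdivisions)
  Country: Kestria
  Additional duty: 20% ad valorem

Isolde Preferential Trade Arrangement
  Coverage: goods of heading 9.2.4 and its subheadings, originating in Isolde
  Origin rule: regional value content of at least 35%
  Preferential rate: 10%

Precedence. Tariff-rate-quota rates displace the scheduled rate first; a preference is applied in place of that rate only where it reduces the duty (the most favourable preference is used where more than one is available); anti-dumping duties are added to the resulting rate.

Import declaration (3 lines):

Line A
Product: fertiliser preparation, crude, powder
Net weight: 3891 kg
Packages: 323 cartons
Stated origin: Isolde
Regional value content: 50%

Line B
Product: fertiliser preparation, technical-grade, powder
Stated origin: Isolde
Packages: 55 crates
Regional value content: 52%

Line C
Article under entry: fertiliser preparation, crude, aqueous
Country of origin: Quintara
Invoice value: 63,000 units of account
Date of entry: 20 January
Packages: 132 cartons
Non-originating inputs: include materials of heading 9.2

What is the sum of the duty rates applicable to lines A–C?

37%

Line A: fertiliser → 9.2; powder → 9.2.4; crude → 9.2.4.3. Scheduled 7%. quota on 9.2.4 open → in-quota 2%; Isolde agreement on 9.2.4: RVC ≥ 35% → 10% available; preference 10% not lower than 2% → no reduction. → 2%.
Line B: fertiliser → 9.2; powder → 9.2.4; technical-grade → 9.2.4.1. Scheduled 32%. quota on 9.2.4 open → in-quota 2%; Isolde agreement on 9.2.4: RVC ≥ 35% → 10% available; preference 10% not lower than 2% → no reduction. → 2%.
Line C: fertiliser → 9.2; aqueous → 9.2.2; crude → 9.2.2.1. Scheduled 33%. Quintara agreement on 9.1.2: 9.2.2.1 not covered. → 33%.
Sum: 2% + 2% + 33% = 37%.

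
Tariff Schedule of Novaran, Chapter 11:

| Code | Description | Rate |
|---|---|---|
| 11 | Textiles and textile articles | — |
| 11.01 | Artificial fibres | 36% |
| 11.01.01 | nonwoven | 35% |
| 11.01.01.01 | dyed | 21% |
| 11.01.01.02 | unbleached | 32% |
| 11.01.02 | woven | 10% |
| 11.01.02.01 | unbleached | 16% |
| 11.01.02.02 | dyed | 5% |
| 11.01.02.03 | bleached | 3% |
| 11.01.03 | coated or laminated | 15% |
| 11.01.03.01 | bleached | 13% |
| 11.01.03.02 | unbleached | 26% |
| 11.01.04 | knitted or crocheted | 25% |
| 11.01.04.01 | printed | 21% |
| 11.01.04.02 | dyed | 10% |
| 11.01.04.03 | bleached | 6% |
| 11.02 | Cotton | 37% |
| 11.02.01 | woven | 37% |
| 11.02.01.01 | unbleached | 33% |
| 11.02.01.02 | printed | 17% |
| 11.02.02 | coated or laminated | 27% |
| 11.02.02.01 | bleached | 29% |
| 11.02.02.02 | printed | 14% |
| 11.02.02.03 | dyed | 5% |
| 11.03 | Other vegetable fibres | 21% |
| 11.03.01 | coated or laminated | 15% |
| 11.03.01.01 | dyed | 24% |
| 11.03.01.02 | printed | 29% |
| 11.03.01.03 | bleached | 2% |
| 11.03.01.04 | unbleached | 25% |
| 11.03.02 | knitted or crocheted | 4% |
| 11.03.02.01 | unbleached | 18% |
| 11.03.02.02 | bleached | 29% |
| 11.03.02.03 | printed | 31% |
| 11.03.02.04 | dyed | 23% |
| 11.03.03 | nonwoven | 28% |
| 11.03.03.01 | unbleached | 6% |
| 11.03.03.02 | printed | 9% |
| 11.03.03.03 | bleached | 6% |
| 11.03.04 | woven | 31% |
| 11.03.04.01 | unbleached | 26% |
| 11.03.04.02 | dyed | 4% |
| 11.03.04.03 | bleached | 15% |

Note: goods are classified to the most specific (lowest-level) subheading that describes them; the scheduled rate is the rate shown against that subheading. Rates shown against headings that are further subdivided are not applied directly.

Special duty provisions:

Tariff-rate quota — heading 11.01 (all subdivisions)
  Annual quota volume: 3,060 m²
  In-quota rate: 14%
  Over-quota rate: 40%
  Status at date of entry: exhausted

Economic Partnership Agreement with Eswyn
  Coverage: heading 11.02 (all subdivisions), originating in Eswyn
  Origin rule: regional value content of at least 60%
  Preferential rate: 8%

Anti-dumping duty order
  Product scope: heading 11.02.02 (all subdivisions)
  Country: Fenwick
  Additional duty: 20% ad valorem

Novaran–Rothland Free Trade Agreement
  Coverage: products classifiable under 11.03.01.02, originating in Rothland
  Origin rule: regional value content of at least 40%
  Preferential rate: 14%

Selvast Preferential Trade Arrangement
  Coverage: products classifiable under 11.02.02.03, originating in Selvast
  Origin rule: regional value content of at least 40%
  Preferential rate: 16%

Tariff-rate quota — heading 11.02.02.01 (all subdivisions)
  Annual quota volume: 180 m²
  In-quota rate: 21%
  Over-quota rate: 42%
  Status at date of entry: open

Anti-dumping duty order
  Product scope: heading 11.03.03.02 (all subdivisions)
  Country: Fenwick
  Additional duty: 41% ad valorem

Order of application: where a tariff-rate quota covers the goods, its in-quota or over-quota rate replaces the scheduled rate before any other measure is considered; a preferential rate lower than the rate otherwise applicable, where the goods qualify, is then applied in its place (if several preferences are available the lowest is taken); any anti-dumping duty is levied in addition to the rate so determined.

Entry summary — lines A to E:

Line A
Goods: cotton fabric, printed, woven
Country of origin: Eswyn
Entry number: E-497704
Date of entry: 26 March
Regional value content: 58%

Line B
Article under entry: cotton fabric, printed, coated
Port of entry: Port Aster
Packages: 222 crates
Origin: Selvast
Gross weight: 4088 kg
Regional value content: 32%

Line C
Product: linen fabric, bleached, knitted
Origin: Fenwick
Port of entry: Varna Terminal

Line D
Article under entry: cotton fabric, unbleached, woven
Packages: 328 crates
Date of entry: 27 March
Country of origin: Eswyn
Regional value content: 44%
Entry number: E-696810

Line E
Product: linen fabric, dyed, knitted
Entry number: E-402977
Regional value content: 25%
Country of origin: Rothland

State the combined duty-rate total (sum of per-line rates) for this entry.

Line A: cotton → 11.02; woven → 11.02.01; printed → 11.02.01.02. Scheduled 17%. Eswyn agreement on 11.02: RVC < 60%. → 17%.
Line B: cotton → 11.02; coated → 11.02.02; printed → 11.02.02.02. Scheduled 14%. Selvast agreement on 11.02.02.03: 11.02.02.02 not covered. → 14%.
Line C: linen → 11.03; knitted → 11.03.02; bleached → 11.03.02.02. Scheduled 29%. No special measure applies. → 29%.
Line D: cotton → 11.02; woven → 11.02.01; unbleached → 11.02.01.01. Scheduled 33%. Eswyn agreement on 11.02: RVC < 60%. → 33%.
Line E: linen → 11.03; knitted → 11.03.02; dyed → 11.03.02.04. Scheduled 23%. Rothland agreement on 11.03.01.02: 11.03.02.04 not covered. → 23%.
Sum: 17% + 14% + 29% + 33% + 23% = 116%.

116%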